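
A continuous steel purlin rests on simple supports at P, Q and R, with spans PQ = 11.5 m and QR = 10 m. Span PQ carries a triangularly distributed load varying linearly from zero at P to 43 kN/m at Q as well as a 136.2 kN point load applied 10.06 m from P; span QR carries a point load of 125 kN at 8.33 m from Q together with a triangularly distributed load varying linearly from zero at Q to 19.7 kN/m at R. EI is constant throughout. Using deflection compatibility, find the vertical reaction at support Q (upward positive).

Insert a hinge at Q; M_Q is the redundant, and each span becomes simply supported.
Rotations at Q on the released spans (each span's end-slope, ×1/EI):
  span PQ: triangular load, peak 43: w₀L³/(45EI) = 1453/EI
  span PQ: point load 136.2 at a = 10.06: Pab(L + a)/(6LEI) = 616.5/EI
  span QR: point load 125 at a = 8.33: Pab(L + b)/(6LEI) = 338.2/EI
  span QR: triangular load, peak 19.7: 7w₀L³/(360EI) = 383.1/EI
  relative rotation θ_0 = (2070 + 721.3)/EI = 2791/EI
A unit hogging moment at Q produces rotation L₁/(3EI) + L₂/(3EI) = 7.167/EI.
Compatibility: M_Q·(L₁+L₂)/(3EI) = θ_0, giving M_Q = 389.4 kN·m (hogging).
Span PQ, ΣM about P with M_Q applied at Q: R_Q^{PQ}·11.5 = 3266 + 389.4, so R_Q^{PQ} = 317.8 kN and R_P = 383.4 − 317.8 = 65.61 kN.
Span QR, ΣM about R: R_Q^{QR}·10 = 537.1 + 389.4, so R_Q^{QR} = 92.65 kN and R_R = 223.5 − 92.65 = 130.8 kN.
R_Q = 317.8 + 92.65 = 410.5 kN.

R_Q = 410.5 kN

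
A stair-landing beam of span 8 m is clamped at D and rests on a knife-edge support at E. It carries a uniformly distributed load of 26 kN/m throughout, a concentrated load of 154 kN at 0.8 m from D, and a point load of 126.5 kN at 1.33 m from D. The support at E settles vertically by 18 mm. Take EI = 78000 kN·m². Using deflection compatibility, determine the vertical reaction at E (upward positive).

Take the reaction at E as the redundant and release it; the primary structure is a cantilever fixed at D.
Free-end deflection of the primary structure under the applied loading (downward +):
  UDL 26: wL⁴/(8EI) = 13312/EI
  point load 154 at a = 0.8: Pa²(3L − a)/(6EI) = 381.1/EI
  point load 126.5 at a = 1.33: Pa²(3L − a)/(6EI) = 845.5/EI
  δ_0 = 14539/EI
Flexibility coefficient — unit upward force at E: δ_{EE} = L³/(3EI) = 170.7/EI.
With EI = 78000 kN·m²: δ_0 = 0.18639 m and δ_{EE} = 0.002188 m/kN.
Compatibility — the beam at E must follow the support down by 0.018 m: δ_0 − R_E·δ_{EE} = 0.018, so R_E = (0.18639 − 0.018)/0.002188 = 76.96 kN.

R_E = 76.96 kN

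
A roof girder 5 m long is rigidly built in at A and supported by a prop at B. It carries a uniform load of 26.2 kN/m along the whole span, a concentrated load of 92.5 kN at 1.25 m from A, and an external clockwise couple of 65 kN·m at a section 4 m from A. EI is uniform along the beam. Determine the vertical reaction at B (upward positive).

R_B = 75.79 kN

Release the roller at B. Primary structure: cantilever fixed at A.
Deflection at B on the released cantilever, summing each load's contribution:
  UDL 26.2: wL⁴/(8EI) = 2047/EI
  point load 92.5 at a = 1.25: Pa²(3L − a)/(6EI) = 331.2/EI
  clockwise couple 65 at a = 4: M₀a(2L − a)/(2EI) = 780/EI
  δ_0 = 3158/EI
Flexibility coefficient — unit upward force at B: δ_{BB} = L³/(3EI) = 41.67/EI.
Compatibility at B: δ_0 − R_B·δ_{BB} = 0, so R_B = 3158/41.67 = 75.79 kN.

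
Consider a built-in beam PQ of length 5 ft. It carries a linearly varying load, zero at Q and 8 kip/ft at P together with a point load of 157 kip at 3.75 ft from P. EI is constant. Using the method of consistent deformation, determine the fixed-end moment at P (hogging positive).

M_P = 46.8 kip·ft

Take the two fixed-end moments M_P, M_Q as redundants; the released structure is the simple span PQ.
Simple-span end rotations at P and Q under the given loads:
  at P: triangular load, peak 8: w₀L³/(45EI) = 22.22/EI
  at Q: triangular load, peak 8: 7w₀L³/(360EI) = 19.44/EI
  at P: point load 157 at a = 3.75: Pab(L + b)/(6LEI) = 153.3/EI
  at Q: point load 157 at a = 3.75: Pab(L + a)/(6LEI) = 214.6/EI
  θ_P0 = 175.5/EI,  θ_Q0 = 234.1/EI
Flexibility coefficients: a unit moment at one end gives L/(3EI) there and L/(6EI) at the far end, so f₁₁ = f₂₂ = 1.667/EI and f₁₂ = f₂₁ = 0.8333/EI.
Compatibility — zero rotation at each built-in end:
  1.667 M_P + 0.8333 M_Q = 175.5
  0.8333 M_P + 1.667 M_Q = 234.1
Solving the pair gives M_P = 46.8 kip·ft and M_Q = 117.1 kip·ft (hogging).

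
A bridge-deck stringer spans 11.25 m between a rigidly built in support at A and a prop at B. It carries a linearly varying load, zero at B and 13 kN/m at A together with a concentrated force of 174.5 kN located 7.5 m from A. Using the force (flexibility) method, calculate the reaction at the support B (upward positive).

Take the reaction at B as the redundant and release it; the primary structure is a cantilever fixed at A.
Deflection at B on the released cantilever, summing each load's contribution:
  triangular load, peak 13 at the fixed end: w₀L⁴/(30EI) = 6941/EI
  point load 174.5 at a = 7.5: Pa²(3L − a)/(6EI) = 42943/EI
  δ_0 = 49885/EI
Tip deflection under a unit load at B: L³/(3EI) = 474.6/EI.
The prop prevents deflection at B: R_B = δ_0/δ_{BB} = 49885/474.6 = 105.1 kN.

R_B = 105.1 kN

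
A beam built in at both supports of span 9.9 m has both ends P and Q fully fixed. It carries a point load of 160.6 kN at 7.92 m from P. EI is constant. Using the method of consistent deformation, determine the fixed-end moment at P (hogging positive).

M_P = 50.88 kN·m

Release both end moments; the primary structure is a simply-supported span PQ with redundants M_P and M_Q.
On the primary (simply-supported) span, the end slopes from the loading are:
  at P: point load 160.6 at a = 7.92: Pab(L + b)/(6LEI) = 503.7/EI
  at Q: point load 160.6 at a = 7.92: Pab(L + a)/(6LEI) = 755.5/EI
  θ_P0 = 503.7/EI,  θ_Q0 = 755.5/EI
Flexibility coefficients: a unit moment at one end gives L/(3EI) there and L/(6EI) at the far end, so f₁₁ = f₂₂ = 3.3/EI and f₁₂ = f₂₁ = 1.65/EI.
Compatibility — zero rotation at each built-in end:
  3.3 M_P + 1.65 M_Q = 503.7
  1.65 M_P + 3.3 M_Q = 755.5
Solving the pair gives M_P = 50.88 kN·m and M_Q = 203.5 kN·m (hogging).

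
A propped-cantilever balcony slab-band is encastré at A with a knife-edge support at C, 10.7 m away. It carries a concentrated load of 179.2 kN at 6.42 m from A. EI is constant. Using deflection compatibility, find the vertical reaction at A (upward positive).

Remove the prop at C; the released (primary) structure is a cantilever built in at A.
Primary-structure tip deflection at C by superposition:
  point load 179.2 at a = 6.42: Pa²(3L − a)/(6EI) = 31612/EI
Tip deflection under a unit load at C: L³/(3EI) = 408.3/EI.
The prop prevents deflection at C: R_C = δ_0/δ_{CC} = 31612/408.3 = 77.41 kN.
Vertical equilibrium: R_A = ΣP − R_C = 179.2 − 77.41 = 101.8 kN.

R_A = 101.8 kN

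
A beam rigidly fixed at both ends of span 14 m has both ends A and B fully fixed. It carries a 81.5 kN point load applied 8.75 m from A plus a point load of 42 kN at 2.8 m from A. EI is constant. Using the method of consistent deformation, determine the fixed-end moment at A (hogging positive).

Release both end moments; the primary structure is a simply-supported span AB with redundants M_A and M_B.
Simple-span end rotations at A and B under the given loads:
  at A: point load 81.5 at a = 8.75: Pab(L + b)/(6LEI) = 858/EI
  at B: point load 81.5 at a = 8.75: Pab(L + a)/(6LEI) = 1014/EI
  at A: point load 42 at a = 2.8: Pab(L + b)/(6LEI) = 395.1/EI
  at B: point load 42 at a = 2.8: Pab(L + a)/(6LEI) = 263.4/EI
  θ_A0 = 1253/EI,  θ_B0 = 1277/EI
Flexibility coefficients: a unit moment at one end gives L/(3EI) there and L/(6EI) at the far end, so f₁₁ = f₂₂ = 4.667/EI and f₁₂ = f₂₁ = 2.333/EI.
Compatibility — zero rotation at each built-in end:
  4.667 M_A + 2.333 M_B = 1253
  2.333 M_A + 4.667 M_B = 1277
Solving the pair gives M_A = 175.5 kN·m and M_B = 186 kN·m (hogging).

M_A = 175.5 kN·m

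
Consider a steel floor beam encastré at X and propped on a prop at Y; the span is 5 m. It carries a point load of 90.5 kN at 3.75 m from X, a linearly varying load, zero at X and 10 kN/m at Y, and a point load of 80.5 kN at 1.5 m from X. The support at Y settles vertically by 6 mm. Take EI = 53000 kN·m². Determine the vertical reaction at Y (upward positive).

R_Y = 73.17 kN

Take the reaction at Y as the redundant and release it; the primary structure is a cantilever fixed at X.
Primary-structure tip deflection at Y by superposition:
  point load 90.5 at a = 3.75: Pa²(3L − a)/(6EI) = 2386/EI
  triangular load, peak 10 at the free end: 11w₀L⁴/(120EI) = 572.9/EI
  point load 80.5 at a = 1.5: Pa²(3L − a)/(6EI) = 407.5/EI
  δ_0 = 3367/EI
Flexibility coefficient — unit upward force at Y: δ_{YY} = L³/(3EI) = 41.67/EI.
With EI = 53000 kN·m²: δ_0 = 0.063522 m and δ_{YY} = 0.000786 m/kN.
Compatibility — the beam at Y must follow the support down by 0.006 m: δ_0 − R_Y·δ_{YY} = 0.006, so R_Y = (0.063522 − 0.006)/0.000786 = 73.17 kN.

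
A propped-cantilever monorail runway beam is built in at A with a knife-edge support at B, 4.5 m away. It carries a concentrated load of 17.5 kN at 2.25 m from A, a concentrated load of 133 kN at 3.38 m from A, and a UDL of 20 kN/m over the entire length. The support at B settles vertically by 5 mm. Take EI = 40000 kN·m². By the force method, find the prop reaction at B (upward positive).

Choose R_B as the redundant. The primary structure is the cantilever fixed at A.
Deflection at B on the released cantilever, summing each load's contribution:
  point load 17.5 at a = 2.25: Pa²(3L − a)/(6EI) = 166.1/EI
  point load 133 at a = 3.38: Pa²(3L − a)/(6EI) = 2563/EI
  UDL 20: wL⁴/(8EI) = 1025/EI
  δ_0 = 3754/EI
Flexibility coefficient — unit upward force at B: δ_{BB} = L³/(3EI) = 30.38/EI.
With EI = 40000 kN·m²: δ_0 = 0.093852 m and δ_{BB} = 0.000759 m/kN.
Compatibility — the beam at B must follow the support down by 0.005 m: δ_0 − R_B·δ_{BB} = 0.005, so R_B = (0.093852 − 0.005)/0.000759 = 117 kN.

R_B = 117 kN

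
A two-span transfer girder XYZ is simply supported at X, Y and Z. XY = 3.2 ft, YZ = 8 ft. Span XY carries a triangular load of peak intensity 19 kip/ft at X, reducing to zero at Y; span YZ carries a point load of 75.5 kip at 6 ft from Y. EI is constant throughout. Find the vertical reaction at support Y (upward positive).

Insert a hinge at Y; M_Y is the redundant, and each span becomes simply supported.
Rotations at Y on the released spans (each span's end-slope, ×1/EI):
  span XY: triangular load, peak 19: 7w₀L³/(360EI) = 12.11/EI
  span YZ: point load 75.5 at a = 6: Pab(L + b)/(6LEI) = 188.8/EI
  relative rotation θ_0 = (12.11 + 188.8)/EI = 200.9/EI
A unit hogging moment at Y produces rotation L₁/(3EI) + L₂/(3EI) = 3.733/EI.
Slope continuity at Y: θ_0 = M_Y·3.733/EI, so M_Y = 200.9/3.733 = 53.8 kip·ft (hogging).
Span XY, ΣM about X with M_Y applied at Y: R_Y^{XY}·3.2 = 32.43 + 53.8, so R_Y^{XY} = 26.95 kip and R_X = 30.4 − 26.95 = 3.454 kip.
Span YZ, ΣM about Z: R_Y^{YZ}·8 = 151 + 53.8, so R_Y^{YZ} = 25.6 kip and R_Z = 75.5 − 25.6 = 49.9 kip.
R_Y = 26.95 + 25.6 = 52.55 kip.

R_Y = 52.55 kip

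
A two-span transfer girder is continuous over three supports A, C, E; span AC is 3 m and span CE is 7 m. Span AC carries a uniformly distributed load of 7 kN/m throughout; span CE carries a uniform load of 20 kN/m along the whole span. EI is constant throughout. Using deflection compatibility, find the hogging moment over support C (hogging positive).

Release continuity at C by inserting a hinge; the redundant is the internal moment M_C. The primary structure is two simply-supported spans AC and CE.
End slopes at the hinge C, treating each span as simply supported:
  span AC: UDL 7: wL³/(24EI) = 7.875/EI
  span CE: UDL 20: wL³/(24EI) = 285.8/EI
  relative rotation θ_0 = (7.875 + 285.8)/EI = 293.7/EI
A unit hogging moment at C produces rotation L₁/(3EI) + L₂/(3EI) = 3.333/EI.
Slope continuity at C: θ_0 = M_C·3.333/EI, so M_C = 293.7/3.333 = 88.11 kN·m (hogging).

M_C = 88.11 kN·m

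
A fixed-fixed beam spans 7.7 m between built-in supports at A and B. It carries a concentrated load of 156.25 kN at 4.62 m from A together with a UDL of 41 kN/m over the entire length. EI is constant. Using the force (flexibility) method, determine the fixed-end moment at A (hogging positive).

M_A = 318.1 kN·m

Release both end moments; the primary structure is a simply-supported span AB with redundants M_A and M_B.
Simple-span end rotations at A and B under the given loads:
  at A: point load 156.25 at a = 4.62: Pab(L + b)/(6LEI) = 518.8/EI
  at B: point load 156.25 at a = 4.62: Pab(L + a)/(6LEI) = 592.9/EI
  at A: UDL 41: wL³/(24EI) = 779.9/EI
  at B: UDL 41: wL³/(24EI) = 779.9/EI
  θ_A0 = 1299/EI,  θ_B0 = 1373/EI
Flexibility coefficients: a unit moment at one end gives L/(3EI) there and L/(6EI) at the far end, so f₁₁ = f₂₂ = 2.567/EI and f₁₂ = f₂₁ = 1.283/EI.
Compatibility — zero rotation at each built-in end:
  2.567 M_A + 1.283 M_B = 1299
  1.283 M_A + 2.567 M_B = 1373
Solving the pair gives M_A = 318.1 kN·m and M_B = 375.8 kN·m (hogging).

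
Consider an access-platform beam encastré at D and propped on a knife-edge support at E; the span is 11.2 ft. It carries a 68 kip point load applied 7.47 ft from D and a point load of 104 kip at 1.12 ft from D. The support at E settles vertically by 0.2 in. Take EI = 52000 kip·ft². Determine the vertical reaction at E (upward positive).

R_E = 34.94 kip

Take the reaction at E as the redundant and release it; the primary structure is a cantilever fixed at D.
Downward deflection at the released point E due to the loads:
  point load 68 at a = 7.47: Pa²(3L − a)/(6EI) = 16525/EI
  point load 104 at a = 1.12: Pa²(3L − a)/(6EI) = 706.2/EI
  δ_0 = 17231/EI
Tip deflection under a unit load at E: L³/(3EI) = 468.3/EI.
With EI = 52000 kip·ft²: δ_0 = 0.33137 ft and δ_{EE} = 0.009006 ft/kip.
Compatibility — the beam at E must follow the support down by 0.01667 ft: δ_0 − R_E·δ_{EE} = 0.01667, so R_E = (0.33137 − 0.01667)/0.009006 = 34.94 kip.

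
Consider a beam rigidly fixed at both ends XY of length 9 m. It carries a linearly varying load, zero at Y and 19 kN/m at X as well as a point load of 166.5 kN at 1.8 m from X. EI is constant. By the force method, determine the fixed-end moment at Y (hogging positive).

Release both end moments; the primary structure is a simply-supported span XY with redundants M_X and M_Y.
End rotations of the released simple span under the applied load (×1/EI):
  at X: triangular load, peak 19: w₀L³/(45EI) = 307.8/EI
  at Y: triangular load, peak 19: 7w₀L³/(360EI) = 269.3/EI
  at X: point load 166.5 at a = 1.8: Pab(L + b)/(6LEI) = 647.4/EI
  at Y: point load 166.5 at a = 1.8: Pab(L + a)/(6LEI) = 431.6/EI
  θ_X0 = 955.2/EI,  θ_Y0 = 700.9/EI
Flexibility coefficients: a unit moment at one end gives L/(3EI) there and L/(6EI) at the far end, so f₁₁ = f₂₂ = 3/EI and f₁₂ = f₂₁ = 1.5/EI.
Compatibility — zero rotation at each built-in end:
  3 M_X + 1.5 M_Y = 955.2
  1.5 M_X + 3 M_Y = 700.9
Solving the pair gives M_X = 268.8 kN·m and M_Y = 99.25 kN·m (hogging).

M_Y = 99.25 kN·m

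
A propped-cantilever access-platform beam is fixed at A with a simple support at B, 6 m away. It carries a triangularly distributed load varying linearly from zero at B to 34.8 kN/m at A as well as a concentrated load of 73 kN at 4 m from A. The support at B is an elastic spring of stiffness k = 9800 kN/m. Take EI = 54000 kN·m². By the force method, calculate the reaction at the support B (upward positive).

Take the reaction at B as the redundant and release it; the primary structure is a cantilever fixed at A.
Primary-structure tip deflection at B by superposition:
  triangular load, peak 34.8 at the fixed end: w₀L⁴/(30EI) = 1503/EI
  point load 73 at a = 4: Pa²(3L − a)/(6EI) = 2725/EI
  δ_0 = 4229/EI
Tip deflection under a unit load at B: L³/(3EI) = 72/EI.
With EI = 54000 kN·m²: δ_0 = 0.078309 m and δ_{BB} = 0.001333 m/kN.
Compatibility — the spring shortens by R_B/k under the reaction it provides: δ_0 − R_B·δ_{BB} = R_B/k. With 1/k = 0.000102 m/kN, R_B = δ_0 / (δ_{BB} + 1/k) = 0.078309 / (0.001333 + 0.000102) = 54.56 kN.

R_B = 54.56 kN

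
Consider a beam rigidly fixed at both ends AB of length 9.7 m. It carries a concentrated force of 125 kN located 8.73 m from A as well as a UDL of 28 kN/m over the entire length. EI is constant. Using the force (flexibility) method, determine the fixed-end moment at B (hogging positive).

Release both end moments; the primary structure is a simply-supported span AB with redundants M_A and M_B.
End rotations of the released simple span under the applied load (×1/EI):
  at A: point load 125 at a = 8.73: Pab(L + b)/(6LEI) = 194.1/EI
  at B: point load 125 at a = 8.73: Pab(L + a)/(6LEI) = 335.2/EI
  at A: UDL 28: wL³/(24EI) = 1065/EI
  at B: UDL 28: wL³/(24EI) = 1065/EI
  θ_A0 = 1259/EI,  θ_B0 = 1400/EI
Flexibility coefficients: a unit moment at one end gives L/(3EI) there and L/(6EI) at the far end, so f₁₁ = f₂₂ = 3.233/EI and f₁₂ = f₂₁ = 1.617/EI.
Compatibility — zero rotation at each built-in end:
  3.233 M_A + 1.617 M_B = 1259
  1.617 M_A + 3.233 M_B = 1400
Solving the pair gives M_A = 230.5 kN·m and M_B = 317.8 kN·m (hogging).

M_B = 317.8 kN·m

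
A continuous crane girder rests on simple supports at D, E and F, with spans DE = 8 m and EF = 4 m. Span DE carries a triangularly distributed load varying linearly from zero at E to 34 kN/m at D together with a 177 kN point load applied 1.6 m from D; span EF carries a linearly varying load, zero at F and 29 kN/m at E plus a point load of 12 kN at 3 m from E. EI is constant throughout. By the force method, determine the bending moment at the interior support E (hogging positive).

M_E = 187.4 kN·m

Release continuity at E by inserting a hinge; the redundant is the internal moment M_E. The primary structure is two simply-supported spans DE and EF.
Discontinuity in slope at E on the released structure — sum the simple-span end rotations:
  span DE: triangular load, peak 34: 7w₀L³/(360EI) = 338.5/EI
  span DE: point load 177 at a = 1.6: Pab(L + a)/(6LEI) = 362.5/EI
  span EF: triangular load, peak 29: w₀L³/(45EI) = 41.24/EI
  span EF: point load 12 at a = 3: Pab(L + b)/(6LEI) = 7.5/EI
  relative rotation θ_0 = (701 + 48.74)/EI = 749.7/EI
A unit hogging moment at E produces rotation L₁/(3EI) + L₂/(3EI) = 4/EI.
Compatibility: M_E·(L₁+L₂)/(3EI) = θ_0, giving M_E = 187.4 kN·m (hogging).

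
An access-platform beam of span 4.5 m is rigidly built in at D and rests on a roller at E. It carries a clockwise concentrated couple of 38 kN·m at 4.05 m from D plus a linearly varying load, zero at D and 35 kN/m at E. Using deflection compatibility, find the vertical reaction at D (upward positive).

Remove the prop at E; the released (primary) structure is a cantilever built in at D.
Downward deflection at the released point E due to the loads:
  clockwise couple 38 at a = 4.05: M₀a(2L − a)/(2EI) = 380.9/EI
  triangular load, peak 35 at the free end: 11w₀L⁴/(120EI) = 1316/EI
  δ_0 = 1697/EI
Flexibility coefficient — unit upward force at E: δ_{EE} = L³/(3EI) = 30.38/EI.
Compatibility at E: δ_0 − R_E·δ_{EE} = 0, so R_E = 1697/30.38 = 55.85 kN.
Vertical equilibrium: R_D = ΣP − R_E = 78.75 − 55.85 = 22.9 kN.

R_D = 22.9 kN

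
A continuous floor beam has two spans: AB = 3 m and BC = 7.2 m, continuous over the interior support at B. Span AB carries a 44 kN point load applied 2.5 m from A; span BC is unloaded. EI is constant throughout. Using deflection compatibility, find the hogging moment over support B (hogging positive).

Insert a hinge at B; M_B is the redundant, and each span becomes simply supported.
End slopes at the hinge B, treating each span as simply supported:
  span AB: point load 44 at a = 2.5: Pab(L + a)/(6LEI) = 16.81/EI
  relative rotation θ_0 = (16.81 + 0)/EI = 16.81/EI
A unit hogging moment at B produces rotation L₁/(3EI) + L₂/(3EI) = 3.4/EI.
Compatibility: M_B·(L₁+L₂)/(3EI) = θ_0, giving M_B = 4.943 kN·m (hogging).

M_B = 4.943 kN·m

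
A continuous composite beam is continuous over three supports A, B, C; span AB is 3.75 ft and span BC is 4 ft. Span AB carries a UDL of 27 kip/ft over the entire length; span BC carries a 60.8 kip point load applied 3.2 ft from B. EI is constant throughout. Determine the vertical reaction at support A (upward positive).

R_A = 41.29 kip

Release continuity at B by inserting a hinge; the redundant is the internal moment M_B. The primary structure is two simply-supported spans AB and BC.
Discontinuity in slope at B on the released structure — sum the simple-span end rotations:
  span AB: UDL 27: wL³/(24EI) = 59.33/EI
  span BC: point load 60.8 at a = 3.2: Pab(L + b)/(6LEI) = 31.13/EI
  relative rotation θ_0 = (59.33 + 31.13)/EI = 90.46/EI
A unit hogging moment at B produces rotation L₁/(3EI) + L₂/(3EI) = 2.583/EI.
Compatibility: M_B·(L₁+L₂)/(3EI) = θ_0, giving M_B = 35.02 kip·ft (hogging).
Span AB, ΣM about A with M_B applied at B: R_B^{AB}·3.75 = 189.8 + 35.02, so R_B^{AB} = 59.96 kip and R_A = 101.2 − 59.96 = 41.29 kip.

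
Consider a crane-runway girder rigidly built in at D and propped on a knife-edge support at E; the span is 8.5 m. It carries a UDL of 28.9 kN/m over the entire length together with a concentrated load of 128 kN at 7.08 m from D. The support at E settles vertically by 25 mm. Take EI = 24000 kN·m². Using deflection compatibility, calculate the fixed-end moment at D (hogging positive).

Take the reaction at E as the redundant and release it; the primary structure is a cantilever fixed at D.
Free-end deflection of the primary structure under the applied loading (downward +):
  UDL 28.9: wL⁴/(8EI) = 18857/EI
  point load 128 at a = 7.08: Pa²(3L − a)/(6EI) = 19698/EI
  δ_0 = 38555/EI
Tip deflection under a unit load at E: L³/(3EI) = 204.7/EI.
With EI = 24000 kN·m²: δ_0 = 1.6065 m and δ_{EE} = 0.00853 m/kN.
Compatibility — the beam at E must follow the support down by 0.025 m: δ_0 − R_E·δ_{EE} = 0.025, so R_E = (1.6065 − 0.025)/0.00853 = 185.4 kN.
Moment equilibrium about D: M_D = Σ(load moments about D) − R_E·L = 1950 − 185.4×8.5 = 374.3 kN·m.

M_D = 374.3 kN·m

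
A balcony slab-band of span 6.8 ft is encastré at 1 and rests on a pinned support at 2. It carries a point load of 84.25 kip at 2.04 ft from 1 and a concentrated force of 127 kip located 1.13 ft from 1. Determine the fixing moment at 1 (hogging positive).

M_1 = 212 kip·ft

Remove the prop at 2; the released (primary) structure is a cantilever built in at 1.
Primary-structure tip deflection at 2 by superposition:
  point load 84.25 at a = 2.04: Pa²(3L − a)/(6EI) = 1073/EI
  point load 127 at a = 1.13: Pa²(3L − a)/(6EI) = 520.8/EI
  δ_0 = 1594/EI
Tip deflection under a unit load at 2: L³/(3EI) = 104.8/EI.
Compatibility at 2: δ_0 − R_2·δ_{22} = 0, so R_2 = 1594/104.8 = 15.21 kip.
Moment equilibrium about 1: M_1 = Σ(load moments about 1) − R_2·L = 315.4 − 15.21×6.8 = 212 kip·ft.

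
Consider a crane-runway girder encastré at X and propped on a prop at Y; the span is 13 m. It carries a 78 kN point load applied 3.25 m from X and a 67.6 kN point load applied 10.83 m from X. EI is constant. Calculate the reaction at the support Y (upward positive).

R_Y = 57.53 kN

Release the roller at Y. Primary structure: cantilever fixed at X.
Downward deflection at the released point Y due to the loads:
  point load 78 at a = 3.25: Pa²(3L − a)/(6EI) = 4909/EI
  point load 67.6 at a = 10.83: Pa²(3L − a)/(6EI) = 37225/EI
  δ_0 = 42134/EI
Flexibility coefficient — unit upward force at Y: δ_{YY} = L³/(3EI) = 732.3/EI.
Compatibility at Y: δ_0 − R_Y·δ_{YY} = 0, so R_Y = 42134/732.3 = 57.53 kN.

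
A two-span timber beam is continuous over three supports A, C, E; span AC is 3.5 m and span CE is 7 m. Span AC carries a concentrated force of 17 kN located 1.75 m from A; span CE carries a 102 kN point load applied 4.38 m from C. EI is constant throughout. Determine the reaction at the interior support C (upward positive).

R_C = 81.1 kN

Release continuity at C by inserting a hinge; the redundant is the internal moment M_C. The primary structure is two simply-supported spans AC and CE.
End slopes at the hinge C, treating each span as simply supported:
  span AC: point load 17 at a = 1.75: Pab(L + a)/(6LEI) = 13.02/EI
  span CE: point load 102 at a = 4.38: Pab(L + b)/(6LEI) = 268.1/EI
  relative rotation θ_0 = (13.02 + 268.1)/EI = 281.1/EI
A unit hogging moment at C produces rotation L₁/(3EI) + L₂/(3EI) = 3.5/EI.
Compatibility: M_C·(L₁+L₂)/(3EI) = θ_0, giving M_C = 80.32 kN·m (hogging).
Span AC, ΣM about A with M_C applied at C: R_C^{AC}·3.5 = 29.75 + 80.32, so R_C^{AC} = 31.45 kN and R_A = 17 − 31.45 = -14.45 kN.
Span CE, ΣM about E: R_C^{CE}·7 = 267.2 + 80.32, so R_C^{CE} = 49.65 kN and R_E = 102 − 49.65 = 52.35 kN.
R_C = 31.45 + 49.65 = 81.1 kN.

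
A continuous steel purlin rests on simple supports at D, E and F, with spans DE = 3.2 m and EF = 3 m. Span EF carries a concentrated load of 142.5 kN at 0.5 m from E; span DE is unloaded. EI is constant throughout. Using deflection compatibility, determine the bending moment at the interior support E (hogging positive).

Take M_E as the redundant. Released structure: two simple spans DE and EF with a hinge at E.
Discontinuity in slope at E on the released structure — sum the simple-span end rotations:
  span EF: point load 142.5 at a = 0.5: Pab(L + b)/(6LEI) = 54.43/EI
  relative rotation θ_0 = (0 + 54.43)/EI = 54.43/EI
A unit hogging moment at E produces rotation L₁/(3EI) + L₂/(3EI) = 2.067/EI.
Slope continuity at E: θ_0 = M_E·2.067/EI, so M_E = 54.43/2.067 = 26.34 kN·m (hogging).

M_E = 26.34 kN·m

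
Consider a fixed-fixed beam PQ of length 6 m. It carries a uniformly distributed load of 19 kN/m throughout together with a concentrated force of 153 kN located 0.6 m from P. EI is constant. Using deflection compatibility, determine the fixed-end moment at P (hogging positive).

M_P = 131.4 kN·m

Release both end moments; the primary structure is a simply-supported span PQ with redundants M_P and M_Q.
Simple-span end rotations at P and Q under the given loads:
  at P: UDL 19: wL³/(24EI) = 171/EI
  at Q: UDL 19: wL³/(24EI) = 171/EI
  at P: point load 153 at a = 0.6: Pab(L + b)/(6LEI) = 157/EI
  at Q: point load 153 at a = 0.6: Pab(L + a)/(6LEI) = 90.88/EI
  θ_P0 = 328/EI,  θ_Q0 = 261.9/EI
Flexibility coefficients: a unit moment at one end gives L/(3EI) there and L/(6EI) at the far end, so f₁₁ = f₂₂ = 2/EI and f₁₂ = f₂₁ = 1/EI.
Compatibility — zero rotation at each built-in end:
  2 M_P + 1 M_Q = 328
  1 M_P + 2 M_Q = 261.9
Solving the pair gives M_P = 131.4 kN·m and M_Q = 65.26 kN·m (hogging).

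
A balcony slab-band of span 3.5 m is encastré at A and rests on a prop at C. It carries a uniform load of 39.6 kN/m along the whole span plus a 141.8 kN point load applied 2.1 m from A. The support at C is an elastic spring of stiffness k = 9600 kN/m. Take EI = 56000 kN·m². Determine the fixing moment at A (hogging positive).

Choose R_C as the redundant. The primary structure is the cantilever fixed at A.
Deflection at C on the released cantilever, summing each load's contribution:
  UDL 39.6: wL⁴/(8EI) = 742.8/EI
  point load 141.8 at a = 2.1: Pa²(3L − a)/(6EI) = 875.5/EI
  δ_0 = 1618/EI
Tip deflection under a unit load at C: L³/(3EI) = 14.29/EI.
With EI = 56000 kN·m²: δ_0 = 0.028898 m and δ_{CC} = 0.000255 m/kN.
Compatibility — the spring shortens by R_C/k under the reaction it provides: δ_0 − R_C·δ_{CC} = R_C/k. With 1/k = 0.000104 m/kN, R_C = δ_0 / (δ_{CC} + 1/k) = 0.028898 / (0.000255 + 0.000104) = 80.41 kN.
Moment equilibrium about A: M_A = Σ(load moments about A) − R_C·L = 540.3 − 80.41×3.5 = 258.9 kN·m.

M_A = 258.9 kN·m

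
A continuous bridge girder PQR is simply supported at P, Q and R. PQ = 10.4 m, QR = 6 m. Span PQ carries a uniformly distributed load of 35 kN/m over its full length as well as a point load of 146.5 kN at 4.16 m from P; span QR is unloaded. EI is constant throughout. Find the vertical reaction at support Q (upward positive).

R_Q = 362.1 kN

Take M_Q as the redundant. Released structure: two simple spans PQ and QR with a hinge at Q.
Discontinuity in slope at Q on the released structure — sum the simple-span end rotations:
  span PQ: UDL 35: wL³/(24EI) = 1640/EI
  span PQ: point load 146.5 at a = 4.16: Pab(L + a)/(6LEI) = 887.3/EI
  relative rotation θ_0 = (2528 + 0)/EI = 2528/EI
A unit hogging moment at Q produces rotation L₁/(3EI) + L₂/(3EI) = 5.467/EI.
Compatibility: M_Q·(L₁+L₂)/(3EI) = θ_0, giving M_Q = 462.4 kN·m (hogging).
Span PQ, ΣM about P with M_Q applied at Q: R_Q^{PQ}·10.4 = 2502 + 462.4, so R_Q^{PQ} = 285.1 kN and R_P = 510.5 − 285.1 = 225.4 kN.
Span QR, ΣM about R: R_Q^{QR}·6 = 0 + 462.4, so R_Q^{QR} = 77.07 kN and R_R = 0 − 77.07 = -77.07 kN.
R_Q = 285.1 + 77.07 = 362.1 kN.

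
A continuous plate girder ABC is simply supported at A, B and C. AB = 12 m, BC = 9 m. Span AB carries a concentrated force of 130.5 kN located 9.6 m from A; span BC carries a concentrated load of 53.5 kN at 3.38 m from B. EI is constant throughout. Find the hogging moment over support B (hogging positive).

Release continuity at B by inserting a hinge; the redundant is the internal moment M_B. The primary structure is two simply-supported spans AB and BC.
Discontinuity in slope at B on the released structure — sum the simple-span end rotations:
  span AB: point load 130.5 at a = 9.6: Pab(L + a)/(6LEI) = 902/EI
  span BC: point load 53.5 at a = 3.38: Pab(L + b)/(6LEI) = 275.1/EI
  relative rotation θ_0 = (902 + 275.1)/EI = 1177/EI
A unit hogging moment at B produces rotation L₁/(3EI) + L₂/(3EI) = 7/EI.
Compatibility: M_B·(L₁+L₂)/(3EI) = θ_0, giving M_B = 168.2 kN·m (hogging).

M_B = 168.2 kN·m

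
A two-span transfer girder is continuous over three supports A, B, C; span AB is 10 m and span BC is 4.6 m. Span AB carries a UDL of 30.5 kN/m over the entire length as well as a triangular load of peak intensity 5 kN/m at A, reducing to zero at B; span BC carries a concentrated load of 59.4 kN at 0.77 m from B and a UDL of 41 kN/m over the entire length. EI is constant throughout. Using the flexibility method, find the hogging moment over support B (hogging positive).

M_B = 326.3 kN·m

Take M_B as the redundant. Released structure: two simple spans AB and BC with a hinge at B.
End slopes at the hinge B, treating each span as simply supported:
  span AB: UDL 30.5: wL³/(24EI) = 1271/EI
  span AB: triangular load, peak 5: 7w₀L³/(360EI) = 97.22/EI
  span BC: point load 59.4 at a = 0.77: Pab(L + b)/(6LEI) = 53.51/EI
  span BC: UDL 41: wL³/(24EI) = 166.3/EI
  relative rotation θ_0 = (1368 + 219.8)/EI = 1588/EI
A unit hogging moment at B produces rotation L₁/(3EI) + L₂/(3EI) = 4.867/EI.
Compatibility: M_B·(L₁+L₂)/(3EI) = θ_0, giving M_B = 326.3 kN·m (hogging).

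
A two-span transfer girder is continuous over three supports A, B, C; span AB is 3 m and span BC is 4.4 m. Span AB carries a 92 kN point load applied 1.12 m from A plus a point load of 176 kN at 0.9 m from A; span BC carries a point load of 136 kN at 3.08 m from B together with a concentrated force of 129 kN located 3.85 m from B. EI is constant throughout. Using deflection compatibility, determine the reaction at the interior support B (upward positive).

R_B = 209.4 kN

Take M_B as the redundant. Released structure: two simple spans AB and BC with a hinge at B.
Discontinuity in slope at B on the released structure — sum the simple-span end rotations:
  span AB: point load 92 at a = 1.12: Pab(L + a)/(6LEI) = 44.34/EI
  span AB: point load 176 at a = 0.9: Pab(L + a)/(6LEI) = 72.07/EI
  span BC: point load 136 at a = 3.08: Pab(L + b)/(6LEI) = 119.8/EI
  span BC: point load 129 at a = 3.85: Pab(L + b)/(6LEI) = 51.22/EI
  relative rotation θ_0 = (116.4 + 171)/EI = 287.4/EI
A unit hogging moment at B produces rotation L₁/(3EI) + L₂/(3EI) = 2.467/EI.
Compatibility: M_B·(L₁+L₂)/(3EI) = θ_0, giving M_B = 116.5 kN·m (hogging).
Span AB, ΣM about A with M_B applied at B: R_B^{AB}·3 = 261.4 + 116.5, so R_B^{AB} = 126 kN and R_A = 268 − 126 = 142 kN.
Span BC, ΣM about C: R_B^{BC}·4.4 = 250.5 + 116.5, so R_B^{BC} = 83.41 kN and R_C = 265 − 83.41 = 181.6 kN.
R_B = 126 + 83.41 = 209.4 kN.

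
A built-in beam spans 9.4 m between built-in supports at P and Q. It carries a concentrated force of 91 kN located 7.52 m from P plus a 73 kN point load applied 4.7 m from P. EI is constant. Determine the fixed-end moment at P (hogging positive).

M_P = 113.1 kN·m

Release both end moments; the primary structure is a simply-supported span PQ with redundants M_P and M_Q.
Simple-span end rotations at P and Q under the given loads:
  at P: point load 91 at a = 7.52: Pab(L + b)/(6LEI) = 257.3/EI
  at Q: point load 91 at a = 7.52: Pab(L + a)/(6LEI) = 386/EI
  at P: point load 73 at a = 4.7: Pab(L + b)/(6LEI) = 403.1/EI
  at Q: point load 73 at a = 4.7: Pab(L + a)/(6LEI) = 403.1/EI
  θ_P0 = 660.4/EI,  θ_Q0 = 789.1/EI
Flexibility coefficients: a unit moment at one end gives L/(3EI) there and L/(6EI) at the far end, so f₁₁ = f₂₂ = 3.133/EI and f₁₂ = f₂₁ = 1.567/EI.
Compatibility — zero rotation at each built-in end:
  3.133 M_P + 1.567 M_Q = 660.4
  1.567 M_P + 3.133 M_Q = 789.1
Solving the pair gives M_P = 113.1 kN·m and M_Q = 195.3 kN·m (hogging).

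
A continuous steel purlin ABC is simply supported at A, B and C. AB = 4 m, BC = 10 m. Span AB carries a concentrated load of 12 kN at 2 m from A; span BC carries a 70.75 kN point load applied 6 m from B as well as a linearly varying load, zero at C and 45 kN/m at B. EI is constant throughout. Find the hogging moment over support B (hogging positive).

M_B = 301.8 kN·m

Release continuity at B by inserting a hinge; the redundant is the internal moment M_B. The primary structure is two simply-supported spans AB and BC.
End slopes at the hinge B, treating each span as simply supported:
  span AB: point load 12 at a = 2: Pab(L + a)/(6LEI) = 12/EI
  span BC: point load 70.75 at a = 6: Pab(L + b)/(6LEI) = 396.2/EI
  span BC: triangular load, peak 45: w₀L³/(45EI) = 1000/EI
  relative rotation θ_0 = (12 + 1396)/EI = 1408/EI
A unit hogging moment at B produces rotation L₁/(3EI) + L₂/(3EI) = 4.667/EI.
Compatibility: M_B·(L₁+L₂)/(3EI) = θ_0, giving M_B = 301.8 kN·m (hogging).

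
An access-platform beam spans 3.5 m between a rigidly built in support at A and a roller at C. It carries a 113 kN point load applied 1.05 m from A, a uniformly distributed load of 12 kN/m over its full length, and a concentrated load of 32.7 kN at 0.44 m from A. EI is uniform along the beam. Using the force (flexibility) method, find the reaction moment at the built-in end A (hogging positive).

M_A = 100.8 kN·m

Choose R_C as the redundant. The primary structure is the cantilever fixed at A.
Deflection at C on the released cantilever, summing each load's contribution:
  point load 113 at a = 1.05: Pa²(3L − a)/(6EI) = 196.2/EI
  UDL 12: wL⁴/(8EI) = 225.1/EI
  point load 32.7 at a = 0.44: Pa²(3L − a)/(6EI) = 10.61/EI
  δ_0 = 431.9/EI
Flexibility coefficient — unit upward force at C: δ_{CC} = L³/(3EI) = 14.29/EI.
The prop prevents deflection at C: R_C = δ_0/δ_{CC} = 431.9/14.29 = 30.22 kN.
Moment equilibrium about A: M_A = Σ(load moments about A) − R_C·L = 206.5 − 30.22×3.5 = 100.8 kN·m.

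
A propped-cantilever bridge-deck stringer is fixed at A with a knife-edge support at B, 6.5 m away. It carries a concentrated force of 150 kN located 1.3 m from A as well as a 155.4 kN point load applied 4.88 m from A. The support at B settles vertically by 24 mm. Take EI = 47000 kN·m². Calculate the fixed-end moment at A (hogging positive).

M_A = 338.5 kN·m

Release the roller at B. Primary structure: cantilever fixed at A.
Free-end deflection of the primary structure under the applied loading (downward +):
  point load 150 at a = 1.3: Pa²(3L − a)/(6EI) = 769/EI
  point load 155.4 at a = 4.88: Pa²(3L − a)/(6EI) = 9018/EI
  δ_0 = 9786/EI
Flexibility coefficient — unit upward force at B: δ_{BB} = L³/(3EI) = 91.54/EI.
With EI = 47000 kN·m²: δ_0 = 0.20822 m and δ_{BB} = 0.001948 m/kN.
Compatibility — the beam at B must follow the support down by 0.024 m: δ_0 − R_B·δ_{BB} = 0.024, so R_B = (0.20822 − 0.024)/0.001948 = 94.58 kN.
Moment equilibrium about A: M_A = Σ(load moments about A) − R_B·L = 953.4 − 94.58×6.5 = 338.5 kN·m.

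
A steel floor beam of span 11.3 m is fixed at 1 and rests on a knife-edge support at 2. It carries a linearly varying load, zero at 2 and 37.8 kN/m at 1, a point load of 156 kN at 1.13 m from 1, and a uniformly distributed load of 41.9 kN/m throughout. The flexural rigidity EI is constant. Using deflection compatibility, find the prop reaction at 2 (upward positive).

Take the reaction at 2 as the redundant and release it; the primary structure is a cantilever fixed at 1.
Free-end deflection of the primary structure under the applied loading (downward +):
  triangular load, peak 37.8 at the fixed end: w₀L⁴/(30EI) = 20544/EI
  point load 156 at a = 1.13: Pa²(3L − a)/(6EI) = 1088/EI
  UDL 41.9: wL⁴/(8EI) = 85396/EI
  δ_0 = 107028/EI
Tip deflection under a unit load at 2: L³/(3EI) = 481/EI.
The prop prevents deflection at 2: R_2 = δ_0/δ_{22} = 107028/481 = 222.5 kN.

R_2 = 222.5 kN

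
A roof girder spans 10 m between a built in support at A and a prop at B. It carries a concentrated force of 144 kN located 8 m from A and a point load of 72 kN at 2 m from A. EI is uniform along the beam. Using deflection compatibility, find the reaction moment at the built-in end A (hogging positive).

Remove the prop at B; the released (primary) structure is a cantilever built in at A.
Primary-structure tip deflection at B by superposition:
  point load 144 at a = 8: Pa²(3L − a)/(6EI) = 33792/EI
  point load 72 at a = 2: Pa²(3L − a)/(6EI) = 1344/EI
  δ_0 = 35136/EI
Flexibility coefficient — unit upward force at B: δ_{BB} = L³/(3EI) = 333.3/EI.
Compatibility at B: δ_0 − R_B·δ_{BB} = 0, so R_B = 35136/333.3 = 105.4 kN.
Moment equilibrium about A: M_A = Σ(load moments about A) − R_B·L = 1296 − 105.4×10 = 241.9 kN·m.

M_A = 241.9 kN·m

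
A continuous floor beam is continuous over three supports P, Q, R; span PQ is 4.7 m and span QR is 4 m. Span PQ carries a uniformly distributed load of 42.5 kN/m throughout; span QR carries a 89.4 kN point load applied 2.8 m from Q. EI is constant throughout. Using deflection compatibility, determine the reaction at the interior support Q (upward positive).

R_Q = 166.4 kN

Take M_Q as the redundant. Released structure: two simple spans PQ and QR with a hinge at Q.
End slopes at the hinge Q, treating each span as simply supported:
  span PQ: UDL 42.5: wL³/(24EI) = 183.9/EI
  span QR: point load 89.4 at a = 2.8: Pab(L + b)/(6LEI) = 65.08/EI
  relative rotation θ_0 = (183.9 + 65.08)/EI = 248.9/EI
A unit hogging moment at Q produces rotation L₁/(3EI) + L₂/(3EI) = 2.9/EI.
Compatibility: M_Q·(L₁+L₂)/(3EI) = θ_0, giving M_Q = 85.84 kN·m (hogging).
Span PQ, ΣM about P with M_Q applied at Q: R_Q^{PQ}·4.7 = 469.4 + 85.84, so R_Q^{PQ} = 118.1 kN and R_P = 199.8 − 118.1 = 81.61 kN.
Span QR, ΣM about R: R_Q^{QR}·4 = 107.3 + 85.84, so R_Q^{QR} = 48.28 kN and R_R = 89.4 − 48.28 = 41.12 kN.
R_Q = 118.1 + 48.28 = 166.4 kN.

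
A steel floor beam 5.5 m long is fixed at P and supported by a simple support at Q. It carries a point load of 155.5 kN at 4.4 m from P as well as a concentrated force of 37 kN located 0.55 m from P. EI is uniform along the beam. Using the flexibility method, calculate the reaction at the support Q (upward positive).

Remove the prop at Q; the released (primary) structure is a cantilever built in at P.
Primary-structure tip deflection at Q by superposition:
  point load 155.5 at a = 4.4: Pa²(3L − a)/(6EI) = 6071/EI
  point load 37 at a = 0.55: Pa²(3L − a)/(6EI) = 29.75/EI
  δ_0 = 6101/EI
Flexibility coefficient — unit upward force at Q: δ_{QQ} = L³/(3EI) = 55.46/EI.
Compatibility at Q: δ_0 − R_Q·δ_{QQ} = 0, so R_Q = 6101/55.46 = 110 kN.

R_Q = 110 kN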